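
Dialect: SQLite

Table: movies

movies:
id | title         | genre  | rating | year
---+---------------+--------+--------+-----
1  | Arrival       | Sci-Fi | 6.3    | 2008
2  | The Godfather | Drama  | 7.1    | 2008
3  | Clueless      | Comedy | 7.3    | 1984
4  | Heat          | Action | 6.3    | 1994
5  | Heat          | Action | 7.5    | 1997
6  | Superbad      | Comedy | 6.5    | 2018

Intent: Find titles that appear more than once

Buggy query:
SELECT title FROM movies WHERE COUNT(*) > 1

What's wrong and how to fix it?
Bug: WHERE can't reference COUNT(*); aggregates are computed after WHERE

Fix: Group first, then use HAVING for the count condition

Corrected query:
SELECT title FROM movies GROUP BY title HAVING COUNT(*) > 1

Result:
title
-----
Heat 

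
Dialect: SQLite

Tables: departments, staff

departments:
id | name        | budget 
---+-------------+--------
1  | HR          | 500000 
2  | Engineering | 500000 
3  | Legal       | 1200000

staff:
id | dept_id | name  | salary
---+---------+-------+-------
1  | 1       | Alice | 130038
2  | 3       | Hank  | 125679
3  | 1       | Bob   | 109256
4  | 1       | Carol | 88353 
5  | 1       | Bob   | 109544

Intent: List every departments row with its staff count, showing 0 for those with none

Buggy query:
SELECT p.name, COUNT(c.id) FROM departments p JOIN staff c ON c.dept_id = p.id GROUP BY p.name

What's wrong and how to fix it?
Bug: INNER JOIN drops departments rows that have no matching staff rows

Fix: Use LEFT JOIN so parents without children still appear (COUNT(c.id) gives 0)

Corrected query:
SELECT p.name, COUNT(c.id) FROM departments p LEFT JOIN staff c ON c.dept_id = p.id GROUP BY p.name

Result:
name        | COUNT(c.id)
------------+------------
Engineering | 0          
HR          | 4          
Legal       | 1          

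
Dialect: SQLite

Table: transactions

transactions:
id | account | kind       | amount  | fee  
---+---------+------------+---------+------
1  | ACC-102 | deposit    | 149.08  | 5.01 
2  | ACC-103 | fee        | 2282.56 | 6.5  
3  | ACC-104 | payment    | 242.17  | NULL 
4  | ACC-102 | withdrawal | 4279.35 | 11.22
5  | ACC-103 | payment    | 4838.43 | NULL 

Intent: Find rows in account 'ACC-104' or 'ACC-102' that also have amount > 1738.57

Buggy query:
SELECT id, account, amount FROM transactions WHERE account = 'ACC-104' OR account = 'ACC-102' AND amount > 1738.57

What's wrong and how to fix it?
Bug: Without parentheses, AND is evaluated before OR, so the amount filter only applies to the 'ACC-102' branch

Fix: Add parentheses around the OR so the AND applies to both alternatives

Corrected query:
SELECT id, account, amount FROM transactions WHERE (account = 'ACC-104' OR account = 'ACC-102') AND amount > 1738.57

Result:
id | account | amount 
---+---------+--------
4  | ACC-102 | 4279.35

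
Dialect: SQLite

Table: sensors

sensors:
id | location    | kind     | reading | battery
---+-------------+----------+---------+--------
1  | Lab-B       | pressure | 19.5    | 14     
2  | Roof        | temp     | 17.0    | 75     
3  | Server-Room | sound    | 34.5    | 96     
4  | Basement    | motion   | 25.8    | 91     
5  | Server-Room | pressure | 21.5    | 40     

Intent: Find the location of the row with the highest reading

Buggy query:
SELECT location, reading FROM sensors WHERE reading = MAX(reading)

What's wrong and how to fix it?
Bug: WHERE is evaluated per row; an aggregate over the whole table isn't defined there

Fix: Wrap MAX in a scalar subquery so WHERE compares against a single value

Corrected query:
SELECT location, reading FROM sensors WHERE reading = (SELECT MAX(reading) FROM sensors)

Result:
location    | reading
------------+--------
Server-Room | 34.5   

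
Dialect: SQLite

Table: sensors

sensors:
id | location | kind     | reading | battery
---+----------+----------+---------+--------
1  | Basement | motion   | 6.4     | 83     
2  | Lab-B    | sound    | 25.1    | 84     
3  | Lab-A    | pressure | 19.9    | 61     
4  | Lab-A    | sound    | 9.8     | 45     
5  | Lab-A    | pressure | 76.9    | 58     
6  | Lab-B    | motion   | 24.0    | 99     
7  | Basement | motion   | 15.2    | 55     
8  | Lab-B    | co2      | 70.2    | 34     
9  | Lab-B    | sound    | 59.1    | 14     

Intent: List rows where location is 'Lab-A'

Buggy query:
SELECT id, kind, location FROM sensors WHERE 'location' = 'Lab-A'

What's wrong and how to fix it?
Bug: 'location' in single quotes is a string literal, not the column; the comparison is literal-vs-literal and never true

Fix: Remove the quotes around the column name (or use double quotes for an identifier)

Corrected query:
SELECT id, kind, location FROM sensors WHERE location = 'Lab-A'

Result:
id | kind     | location
---+----------+---------
3  | pressure | Lab-A   
4  | sound    | Lab-A   
5  | pressure | Lab-A   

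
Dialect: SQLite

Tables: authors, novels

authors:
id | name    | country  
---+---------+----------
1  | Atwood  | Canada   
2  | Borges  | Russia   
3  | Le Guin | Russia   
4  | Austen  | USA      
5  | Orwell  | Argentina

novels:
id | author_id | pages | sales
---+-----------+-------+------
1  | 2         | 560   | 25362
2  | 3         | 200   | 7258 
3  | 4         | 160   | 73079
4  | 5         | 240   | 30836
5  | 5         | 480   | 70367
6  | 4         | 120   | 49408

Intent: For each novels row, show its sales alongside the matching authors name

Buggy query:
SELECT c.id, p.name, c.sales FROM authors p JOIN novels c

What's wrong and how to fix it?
Bug: Missing join condition: each novels row is matched to all authors rows instead of just its own

Fix: Specify the join condition linking the foreign key to the parent id

Corrected query:
SELECT c.id, p.name, c.sales FROM authors p JOIN novels c ON c.author_id = p.id

Result:
id | name    | sales
---+---------+------
1  | Borges  | 25362
2  | Le Guin | 7258 
3  | Austen  | 73079
4  | Orwell  | 30836
5  | Orwell  | 70367
6  | Austen  | 49408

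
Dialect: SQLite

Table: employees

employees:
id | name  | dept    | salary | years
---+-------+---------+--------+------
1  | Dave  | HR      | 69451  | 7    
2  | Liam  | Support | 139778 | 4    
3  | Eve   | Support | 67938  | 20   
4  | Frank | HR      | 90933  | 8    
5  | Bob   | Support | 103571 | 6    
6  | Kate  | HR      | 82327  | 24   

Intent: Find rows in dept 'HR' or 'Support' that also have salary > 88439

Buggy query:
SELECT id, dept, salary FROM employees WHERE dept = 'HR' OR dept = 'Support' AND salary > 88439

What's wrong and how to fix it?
Bug: AND binds tighter than OR, so this parses as dept = 'HR' OR (dept = 'Support' AND salary > 88439)

Fix: Add parentheses around the OR so the AND applies to both alternatives

Corrected query:
SELECT id, dept, salary FROM employees WHERE (dept = 'HR' OR dept = 'Support') AND salary > 88439

Result:
id | dept    | salary
---+---------+-------
2  | Support | 139778
4  | HR      | 90933 
5  | Support | 103571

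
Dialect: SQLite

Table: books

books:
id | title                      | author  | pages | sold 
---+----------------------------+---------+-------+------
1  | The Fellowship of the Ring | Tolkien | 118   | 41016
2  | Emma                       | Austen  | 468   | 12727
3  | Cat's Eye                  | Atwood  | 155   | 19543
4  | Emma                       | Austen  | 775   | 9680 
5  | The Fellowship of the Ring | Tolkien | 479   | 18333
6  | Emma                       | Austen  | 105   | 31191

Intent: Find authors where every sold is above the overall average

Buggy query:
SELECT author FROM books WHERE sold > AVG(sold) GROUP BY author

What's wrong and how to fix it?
Bug: WHERE evaluates per row before aggregation, so AVG() is unavailable

Fix: Use a subquery for AVG and a HAVING MIN(...) filter so the condition holds for every row in the group

Corrected query:
SELECT author FROM books GROUP BY author HAVING MIN(sold) > (SELECT AVG(sold) FROM books)

Result:
(no rows)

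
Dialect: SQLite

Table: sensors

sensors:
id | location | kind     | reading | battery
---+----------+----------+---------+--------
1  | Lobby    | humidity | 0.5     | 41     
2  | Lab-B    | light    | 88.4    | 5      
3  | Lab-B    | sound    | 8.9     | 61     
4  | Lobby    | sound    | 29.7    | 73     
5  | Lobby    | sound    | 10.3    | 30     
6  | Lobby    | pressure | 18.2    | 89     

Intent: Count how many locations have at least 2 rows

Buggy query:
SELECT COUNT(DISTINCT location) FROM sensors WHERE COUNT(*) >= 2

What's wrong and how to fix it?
Bug: WHERE filters individual rows, not groups, so a group-level COUNT is invalid there

Fix: Group first with HAVING COUNT(*) >= 2, then COUNT the resulting groups

Corrected query:
SELECT COUNT(*) FROM (SELECT location FROM sensors GROUP BY location HAVING COUNT(*) >= 2)

Result:
COUNT(*)
--------
2       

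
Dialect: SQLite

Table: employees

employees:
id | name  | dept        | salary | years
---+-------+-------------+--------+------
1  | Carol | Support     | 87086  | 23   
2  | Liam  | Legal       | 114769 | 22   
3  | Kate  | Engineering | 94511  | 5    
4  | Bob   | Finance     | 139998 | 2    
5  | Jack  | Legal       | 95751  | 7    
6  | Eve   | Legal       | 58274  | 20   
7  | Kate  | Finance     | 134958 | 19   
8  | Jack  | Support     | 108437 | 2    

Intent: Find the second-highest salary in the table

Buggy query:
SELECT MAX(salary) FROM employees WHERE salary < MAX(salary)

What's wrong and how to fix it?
Bug: The inner MAX is an aggregate inside WHERE, which is not allowed

Fix: Compute the overall MAX in a subquery, then take MAX of rows below it

Corrected query:
SELECT MAX(salary) FROM employees WHERE salary < (SELECT MAX(salary) FROM employees)

Result:
MAX(salary)
-----------
134958     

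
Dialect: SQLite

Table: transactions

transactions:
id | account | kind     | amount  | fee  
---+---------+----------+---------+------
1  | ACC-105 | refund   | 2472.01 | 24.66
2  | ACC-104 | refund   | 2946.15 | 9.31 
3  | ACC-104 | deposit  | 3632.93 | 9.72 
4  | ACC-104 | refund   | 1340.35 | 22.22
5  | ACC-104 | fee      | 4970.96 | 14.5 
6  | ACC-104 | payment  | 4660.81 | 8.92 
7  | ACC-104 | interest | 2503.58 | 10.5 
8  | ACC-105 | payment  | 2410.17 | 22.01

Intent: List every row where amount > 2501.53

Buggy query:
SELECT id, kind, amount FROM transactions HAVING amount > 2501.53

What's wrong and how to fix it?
Bug: HAVING filters the output of aggregation, but this query has no GROUP BY and no aggregate functions, so SQLite rejects it (HAVING clause on a non-aggregate query); the condition here is per row

Fix: Use WHERE for row-level filtering

Corrected query:
SELECT id, kind, amount FROM transactions WHERE amount > 2501.53

Result:
id | kind     | amount 
---+----------+--------
2  | refund   | 2946.15
3  | deposit  | 3632.93
5  | fee      | 4970.96
6  | payment  | 4660.81
7  | interest | 2503.58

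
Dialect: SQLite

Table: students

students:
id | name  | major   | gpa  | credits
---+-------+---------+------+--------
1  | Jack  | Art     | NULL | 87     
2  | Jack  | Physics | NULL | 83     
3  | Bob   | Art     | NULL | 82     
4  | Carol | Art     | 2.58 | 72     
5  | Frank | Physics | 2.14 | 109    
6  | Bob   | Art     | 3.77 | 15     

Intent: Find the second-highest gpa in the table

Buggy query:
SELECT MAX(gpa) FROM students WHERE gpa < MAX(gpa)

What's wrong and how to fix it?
Bug: The inner MAX is an aggregate inside WHERE, which is not allowed

Fix: Compute the overall MAX in a subquery, then take MAX of rows below it

Corrected query:
SELECT MAX(gpa) FROM students WHERE gpa < (SELECT MAX(gpa) FROM students)

Result:
MAX(gpa)
--------
2.58    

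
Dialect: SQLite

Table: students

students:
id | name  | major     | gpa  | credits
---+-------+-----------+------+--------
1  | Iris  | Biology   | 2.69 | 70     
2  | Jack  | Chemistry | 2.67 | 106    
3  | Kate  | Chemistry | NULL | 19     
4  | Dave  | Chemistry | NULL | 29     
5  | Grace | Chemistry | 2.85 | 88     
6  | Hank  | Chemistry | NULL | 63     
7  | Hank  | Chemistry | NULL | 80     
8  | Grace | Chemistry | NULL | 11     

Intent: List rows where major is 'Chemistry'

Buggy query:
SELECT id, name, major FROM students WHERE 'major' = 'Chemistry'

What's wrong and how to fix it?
Bug: Single quotes denote string literals in SQL; the column name is being compared as a constant string

Fix: Remove the quotes around the column name (or use double quotes for an identifier)

Corrected query:
SELECT id, name, major FROM students WHERE major = 'Chemistry'

Result:
id | name  | major    
---+-------+----------
2  | Jack  | Chemistry
3  | Kate  | Chemistry
4  | Dave  | Chemistry
5  | Grace | Chemistry
6  | Hank  | Chemistry
7  | Hank  | Chemistry
8  | Grace | Chemistry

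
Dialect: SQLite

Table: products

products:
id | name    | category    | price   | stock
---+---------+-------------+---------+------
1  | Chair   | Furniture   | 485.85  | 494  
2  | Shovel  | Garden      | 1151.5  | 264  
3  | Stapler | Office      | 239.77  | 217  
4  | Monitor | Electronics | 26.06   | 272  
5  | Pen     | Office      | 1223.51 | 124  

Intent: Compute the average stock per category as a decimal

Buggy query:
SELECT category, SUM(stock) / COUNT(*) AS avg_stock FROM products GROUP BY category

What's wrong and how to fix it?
Bug: Both operands are integers, so '/' performs integer division and truncates

Fix: Cast one side to REAL so the division keeps the fractional part

Corrected query:
SELECT category, SUM(stock) * 1.0 / COUNT(*) AS avg_stock FROM products GROUP BY category

Result:
category    | avg_stock
------------+----------
Electronics | 272      
Furniture   | 494      
Garden      | 264      
Office      | 170.5    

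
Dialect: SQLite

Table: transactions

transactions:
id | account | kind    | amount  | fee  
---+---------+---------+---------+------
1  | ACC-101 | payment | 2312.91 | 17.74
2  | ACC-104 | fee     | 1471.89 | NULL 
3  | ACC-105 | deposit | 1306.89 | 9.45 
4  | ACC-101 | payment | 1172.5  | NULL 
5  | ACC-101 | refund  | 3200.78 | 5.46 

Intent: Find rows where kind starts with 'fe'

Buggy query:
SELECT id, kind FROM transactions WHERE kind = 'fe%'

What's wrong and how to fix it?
Bug: Wildcards only work with LIKE; '=' treats '%' as a literal character

Fix: Replace '=' with LIKE so 'fe%' is treated as a pattern

Corrected query:
SELECT id, kind FROM transactions WHERE kind LIKE 'fe%'

Result:
id | kind
---+-----
2  | fee 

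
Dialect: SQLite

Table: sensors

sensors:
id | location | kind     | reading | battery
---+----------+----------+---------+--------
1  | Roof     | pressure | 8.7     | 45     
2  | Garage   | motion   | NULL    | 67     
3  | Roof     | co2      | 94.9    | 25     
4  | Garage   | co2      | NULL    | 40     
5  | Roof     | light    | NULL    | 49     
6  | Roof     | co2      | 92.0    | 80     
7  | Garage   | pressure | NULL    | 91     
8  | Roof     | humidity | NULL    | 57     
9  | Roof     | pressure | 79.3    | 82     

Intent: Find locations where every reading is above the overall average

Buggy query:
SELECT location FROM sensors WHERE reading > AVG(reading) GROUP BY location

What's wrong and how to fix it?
Bug: AVG() is an aggregate; it can't sit directly in WHERE

Fix: Compute the overall average in a scalar subquery and compare each group's MIN against it in HAVING

Corrected query:
SELECT location FROM sensors GROUP BY location HAVING MIN(reading) > (SELECT AVG(reading) FROM sensors)

Result:
(no rows)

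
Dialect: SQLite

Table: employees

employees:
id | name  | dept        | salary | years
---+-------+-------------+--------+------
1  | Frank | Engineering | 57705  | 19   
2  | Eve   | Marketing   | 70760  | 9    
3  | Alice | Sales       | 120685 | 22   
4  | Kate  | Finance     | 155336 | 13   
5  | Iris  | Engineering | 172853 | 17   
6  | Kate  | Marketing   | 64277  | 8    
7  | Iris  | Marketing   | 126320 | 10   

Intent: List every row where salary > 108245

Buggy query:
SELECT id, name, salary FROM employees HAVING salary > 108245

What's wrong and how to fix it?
Bug: HAVING filters the output of aggregation, but this query has no GROUP BY and no aggregate functions, so SQLite rejects it (HAVING clause on a non-aggregate query); the condition here is per row

Fix: Replace HAVING with WHERE since the condition applies to individual rows

Corrected query:
SELECT id, name, salary FROM employees WHERE salary > 108245

Result:
id | name  | salary
---+-------+-------
3  | Alice | 120685
4  | Kate  | 155336
5  | Iris  | 172853
7  | Iris  | 126320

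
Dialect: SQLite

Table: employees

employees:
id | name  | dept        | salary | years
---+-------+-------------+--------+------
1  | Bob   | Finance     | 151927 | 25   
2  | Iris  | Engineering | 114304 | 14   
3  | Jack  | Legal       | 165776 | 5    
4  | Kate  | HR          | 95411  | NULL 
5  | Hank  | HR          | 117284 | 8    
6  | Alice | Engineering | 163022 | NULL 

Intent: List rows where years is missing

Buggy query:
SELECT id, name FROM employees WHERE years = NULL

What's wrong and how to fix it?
Bug: '= NULL' is always unknown in SQL three-valued logic, so no rows match

Fix: Use IS NULL to test for NULL

Corrected query:
SELECT id, name FROM employees WHERE years IS NULL

Result:
id | name 
---+------
4  | Kate 
6  | Alice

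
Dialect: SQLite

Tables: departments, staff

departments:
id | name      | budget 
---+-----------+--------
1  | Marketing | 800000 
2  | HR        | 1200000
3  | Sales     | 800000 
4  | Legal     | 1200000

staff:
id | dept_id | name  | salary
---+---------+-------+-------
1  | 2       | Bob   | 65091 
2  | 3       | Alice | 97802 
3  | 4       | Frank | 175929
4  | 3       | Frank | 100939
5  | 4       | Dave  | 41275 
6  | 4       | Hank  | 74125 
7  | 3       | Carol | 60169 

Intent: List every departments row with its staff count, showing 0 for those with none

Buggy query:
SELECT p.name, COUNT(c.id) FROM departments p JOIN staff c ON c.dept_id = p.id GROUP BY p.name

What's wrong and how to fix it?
Bug: An inner join excludes parents with zero children

Fix: Switch to LEFT JOIN to retain unmatched parent rows

Corrected query:
SELECT p.name, COUNT(c.id) FROM departments p LEFT JOIN staff c ON c.dept_id = p.id GROUP BY p.name

Result:
name      | COUNT(c.id)
----------+------------
HR        | 1          
Legal     | 3          
Marketing | 0          
Sales     | 3          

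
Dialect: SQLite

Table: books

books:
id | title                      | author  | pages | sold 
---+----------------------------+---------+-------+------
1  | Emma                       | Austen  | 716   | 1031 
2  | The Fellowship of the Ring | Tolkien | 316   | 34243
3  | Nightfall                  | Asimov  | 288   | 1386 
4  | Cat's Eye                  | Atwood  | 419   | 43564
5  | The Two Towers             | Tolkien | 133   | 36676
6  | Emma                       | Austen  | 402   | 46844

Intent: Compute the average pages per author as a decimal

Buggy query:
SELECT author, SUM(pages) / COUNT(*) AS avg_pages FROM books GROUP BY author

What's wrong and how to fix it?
Bug: Both operands are integers, so '/' performs integer division and truncates

Fix: Multiply by 1.0 (or CAST to REAL) to force floating-point division

Corrected query:
SELECT author, SUM(pages) * 1.0 / COUNT(*) AS avg_pages FROM books GROUP BY author

Result:
author  | avg_pages
--------+----------
Asimov  | 288      
Atwood  | 419      
Austen  | 559      
Tolkien | 224.5    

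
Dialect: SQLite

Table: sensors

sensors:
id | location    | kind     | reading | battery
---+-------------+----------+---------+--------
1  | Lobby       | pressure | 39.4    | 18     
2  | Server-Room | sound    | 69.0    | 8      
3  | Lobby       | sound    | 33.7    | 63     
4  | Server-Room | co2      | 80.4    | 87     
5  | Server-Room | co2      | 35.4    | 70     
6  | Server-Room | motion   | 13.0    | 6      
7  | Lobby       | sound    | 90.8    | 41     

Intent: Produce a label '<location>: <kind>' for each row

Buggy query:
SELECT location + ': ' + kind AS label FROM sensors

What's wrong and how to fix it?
Bug: SQLite uses || for string concatenation; + coerces text to numbers (yielding 0)

Fix: Replace + with || to concatenate text

Corrected query:
SELECT location || ': ' || kind AS label FROM sensors

Result:
label              
-------------------
Lobby: pressure    
Server-Room: sound 
Lobby: sound       
Server-Room: co2   
Server-Room: co2   
Server-Room: motion
Lobby: sound       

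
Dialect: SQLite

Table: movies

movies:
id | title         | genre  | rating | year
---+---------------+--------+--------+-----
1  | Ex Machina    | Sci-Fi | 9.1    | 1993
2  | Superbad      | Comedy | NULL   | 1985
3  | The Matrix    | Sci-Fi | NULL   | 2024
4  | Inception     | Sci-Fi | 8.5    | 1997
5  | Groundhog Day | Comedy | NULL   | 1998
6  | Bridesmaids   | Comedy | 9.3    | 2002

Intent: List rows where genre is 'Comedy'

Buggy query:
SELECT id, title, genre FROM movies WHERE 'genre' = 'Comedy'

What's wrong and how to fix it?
Bug: 'genre' in single quotes is a string literal, not the column; the comparison is literal-vs-literal and never true

Fix: Reference the column as genre without single quotes

Corrected query:
SELECT id, title, genre FROM movies WHERE genre = 'Comedy'

Result:
id | title         | genre 
---+---------------+-------
2  | Superbad      | Comedy
5  | Groundhog Day | Comedy
6  | Bridesmaids   | Comedy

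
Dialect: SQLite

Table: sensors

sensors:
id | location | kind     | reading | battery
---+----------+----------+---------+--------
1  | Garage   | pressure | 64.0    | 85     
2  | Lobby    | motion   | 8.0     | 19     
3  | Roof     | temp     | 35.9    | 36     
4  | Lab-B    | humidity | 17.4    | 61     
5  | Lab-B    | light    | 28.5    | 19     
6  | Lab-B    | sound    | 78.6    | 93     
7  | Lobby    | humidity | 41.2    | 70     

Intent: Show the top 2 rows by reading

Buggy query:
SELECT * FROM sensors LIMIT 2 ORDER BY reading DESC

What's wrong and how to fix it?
Bug: LIMIT must come after ORDER BY

Fix: Swap the clauses: ORDER BY first, then LIMIT

Corrected query:
SELECT * FROM sensors ORDER BY reading DESC LIMIT 2

Result:
id | location | kind     | reading | battery
---+----------+----------+---------+--------
6  | Lab-B    | sound    | 78.6    | 93     
1  | Garage   | pressure | 64      | 85     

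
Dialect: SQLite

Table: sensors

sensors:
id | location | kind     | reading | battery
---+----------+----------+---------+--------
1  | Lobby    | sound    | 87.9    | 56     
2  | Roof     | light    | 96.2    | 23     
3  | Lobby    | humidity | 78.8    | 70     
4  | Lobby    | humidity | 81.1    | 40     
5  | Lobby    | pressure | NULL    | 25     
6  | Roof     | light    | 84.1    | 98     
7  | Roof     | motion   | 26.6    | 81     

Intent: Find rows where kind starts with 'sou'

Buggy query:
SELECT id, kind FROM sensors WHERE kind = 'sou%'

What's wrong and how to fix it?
Bug: Wildcards only work with LIKE; '=' treats '%' as a literal character

Fix: Replace '=' with LIKE so 'sou%' is treated as a pattern

Corrected query:
SELECT id, kind FROM sensors WHERE kind LIKE 'sou%'

Result:
id | kind 
---+------
1  | sound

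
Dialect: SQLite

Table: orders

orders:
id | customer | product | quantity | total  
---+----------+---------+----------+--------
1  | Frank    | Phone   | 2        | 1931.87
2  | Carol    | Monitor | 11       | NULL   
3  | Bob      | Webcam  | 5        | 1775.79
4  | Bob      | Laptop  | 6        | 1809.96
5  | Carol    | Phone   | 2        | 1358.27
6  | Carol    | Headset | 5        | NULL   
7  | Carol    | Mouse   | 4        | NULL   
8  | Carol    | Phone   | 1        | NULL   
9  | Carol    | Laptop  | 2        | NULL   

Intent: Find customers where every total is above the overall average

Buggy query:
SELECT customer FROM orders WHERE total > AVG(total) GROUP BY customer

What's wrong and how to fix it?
Bug: AVG() is an aggregate; it can't sit directly in WHERE

Fix: Compute the overall average in a scalar subquery and compare each group's MIN against it in HAVING

Corrected query:
SELECT customer FROM orders GROUP BY customer HAVING MIN(total) > (SELECT AVG(total) FROM orders)

Result:
customer
--------
Bob     
Frank   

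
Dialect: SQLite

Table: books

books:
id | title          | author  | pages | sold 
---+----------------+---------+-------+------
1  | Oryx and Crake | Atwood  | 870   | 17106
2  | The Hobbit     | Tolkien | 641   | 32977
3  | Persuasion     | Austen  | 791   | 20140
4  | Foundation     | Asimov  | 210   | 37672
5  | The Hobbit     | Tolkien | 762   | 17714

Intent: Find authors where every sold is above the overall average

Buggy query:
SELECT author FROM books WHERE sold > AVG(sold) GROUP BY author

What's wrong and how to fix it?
Bug: AVG() is an aggregate; it can't sit directly in WHERE

Fix: Compute the overall average in a scalar subquery and compare each group's MIN against it in HAVING

Corrected query:
SELECT author FROM books GROUP BY author HAVING MIN(sold) > (SELECT AVG(sold) FROM books)

Result:
author
------
Asimov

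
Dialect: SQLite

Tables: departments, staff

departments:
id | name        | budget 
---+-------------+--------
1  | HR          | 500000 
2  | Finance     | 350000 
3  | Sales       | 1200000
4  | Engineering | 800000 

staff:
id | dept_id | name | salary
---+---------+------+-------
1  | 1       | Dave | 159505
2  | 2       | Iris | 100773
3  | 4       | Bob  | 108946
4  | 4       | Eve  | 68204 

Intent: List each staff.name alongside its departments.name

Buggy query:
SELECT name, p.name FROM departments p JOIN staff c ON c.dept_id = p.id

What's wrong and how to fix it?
Bug: Both tables have a 'name' column; the unqualified reference is ambiguous

Fix: Qualify the column with its table alias (c.name)

Corrected query:
SELECT c.name, p.name FROM departments p JOIN staff c ON c.dept_id = p.id

Result:
name | name       
-----+------------
Dave | HR         
Iris | Finance    
Bob  | Engineering
Eve  | Engineering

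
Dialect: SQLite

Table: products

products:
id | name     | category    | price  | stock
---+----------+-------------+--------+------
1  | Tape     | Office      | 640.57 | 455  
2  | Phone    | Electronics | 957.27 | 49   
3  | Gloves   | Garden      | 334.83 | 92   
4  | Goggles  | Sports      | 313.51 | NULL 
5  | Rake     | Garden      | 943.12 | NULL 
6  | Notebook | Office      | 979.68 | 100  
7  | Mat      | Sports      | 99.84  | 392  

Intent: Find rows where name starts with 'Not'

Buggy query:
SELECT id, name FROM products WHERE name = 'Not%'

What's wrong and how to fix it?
Bug: '=' compares the literal string including the % character; pattern matching needs LIKE

Fix: Replace '=' with LIKE so 'Not%' is treated as a pattern

Corrected query:
SELECT id, name FROM products WHERE name LIKE 'Not%'

Result:
id | name    
---+---------
6  | Notebook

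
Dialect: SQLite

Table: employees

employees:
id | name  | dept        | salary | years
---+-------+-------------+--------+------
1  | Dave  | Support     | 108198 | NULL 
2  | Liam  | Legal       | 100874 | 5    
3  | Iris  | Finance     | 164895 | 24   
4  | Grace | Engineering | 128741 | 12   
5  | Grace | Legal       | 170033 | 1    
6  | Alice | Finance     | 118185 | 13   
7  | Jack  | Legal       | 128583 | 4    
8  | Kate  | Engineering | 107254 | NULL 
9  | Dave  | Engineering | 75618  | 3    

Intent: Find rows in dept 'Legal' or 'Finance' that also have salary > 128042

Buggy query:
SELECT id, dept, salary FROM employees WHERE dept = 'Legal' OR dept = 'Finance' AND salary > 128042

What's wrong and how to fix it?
Bug: AND binds tighter than OR, so this parses as dept = 'Legal' OR (dept = 'Finance' AND salary > 128042)

Fix: Group the OR with parentheses (or use IN), then AND the threshold

Corrected query:
SELECT id, dept, salary FROM employees WHERE (dept = 'Legal' OR dept = 'Finance') AND salary > 128042

Result:
id | dept    | salary
---+---------+-------
3  | Finance | 164895
5  | Legal   | 170033
7  | Legal   | 128583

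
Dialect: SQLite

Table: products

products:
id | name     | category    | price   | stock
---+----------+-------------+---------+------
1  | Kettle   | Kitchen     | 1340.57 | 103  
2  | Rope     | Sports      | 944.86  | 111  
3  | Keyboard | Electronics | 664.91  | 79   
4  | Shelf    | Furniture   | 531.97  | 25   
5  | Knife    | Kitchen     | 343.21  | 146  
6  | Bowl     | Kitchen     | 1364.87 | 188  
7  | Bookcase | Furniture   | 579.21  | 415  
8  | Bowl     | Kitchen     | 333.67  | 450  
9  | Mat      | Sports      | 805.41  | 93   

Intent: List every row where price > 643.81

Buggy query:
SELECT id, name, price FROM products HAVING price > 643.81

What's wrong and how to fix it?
Bug: HAVING filters the output of aggregation, but this query has no GROUP BY and no aggregate functions, so SQLite rejects it (HAVING clause on a non-aggregate query); the condition here is per row

Fix: Use WHERE for row-level filtering

Corrected query:
SELECT id, name, price FROM products WHERE price > 643.81

Result:
id | name     | price  
---+----------+--------
1  | Kettle   | 1340.57
2  | Rope     | 944.86 
3  | Keyboard | 664.91 
6  | Bowl     | 1364.87
9  | Mat      | 805.41 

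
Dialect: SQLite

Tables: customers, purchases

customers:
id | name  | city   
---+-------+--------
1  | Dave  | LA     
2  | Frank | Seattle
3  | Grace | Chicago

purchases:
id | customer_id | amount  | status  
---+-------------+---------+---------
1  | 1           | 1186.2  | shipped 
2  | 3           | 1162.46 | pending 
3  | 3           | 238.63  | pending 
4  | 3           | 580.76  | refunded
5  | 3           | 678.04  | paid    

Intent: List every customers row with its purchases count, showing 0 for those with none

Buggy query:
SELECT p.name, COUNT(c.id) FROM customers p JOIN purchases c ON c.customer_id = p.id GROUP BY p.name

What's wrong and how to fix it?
Bug: An inner join excludes parents with zero children

Fix: Switch to LEFT JOIN to retain unmatched parent rows

Corrected query:
SELECT p.name, COUNT(c.id) FROM customers p LEFT JOIN purchases c ON c.customer_id = p.id GROUP BY p.name

Result:
name  | COUNT(c.id)
------+------------
Dave  | 1          
Frank | 0          
Grace | 4          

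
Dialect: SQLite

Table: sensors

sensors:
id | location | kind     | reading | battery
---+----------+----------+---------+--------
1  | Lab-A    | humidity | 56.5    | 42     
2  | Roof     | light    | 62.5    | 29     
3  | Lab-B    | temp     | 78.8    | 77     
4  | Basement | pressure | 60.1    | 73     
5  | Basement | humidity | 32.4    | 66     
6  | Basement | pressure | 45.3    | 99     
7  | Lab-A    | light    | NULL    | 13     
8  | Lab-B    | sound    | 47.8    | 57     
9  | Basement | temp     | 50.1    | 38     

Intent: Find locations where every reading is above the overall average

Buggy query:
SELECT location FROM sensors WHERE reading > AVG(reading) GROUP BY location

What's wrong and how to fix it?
Bug: WHERE evaluates per row before aggregation, so AVG() is unavailable

Fix: Compute the overall average in a scalar subquery and compare each group's MIN against it in HAVING

Corrected query:
SELECT location FROM sensors GROUP BY location HAVING MIN(reading) > (SELECT AVG(reading) FROM sensors)

Result:
location
--------
Lab-A   
Roof    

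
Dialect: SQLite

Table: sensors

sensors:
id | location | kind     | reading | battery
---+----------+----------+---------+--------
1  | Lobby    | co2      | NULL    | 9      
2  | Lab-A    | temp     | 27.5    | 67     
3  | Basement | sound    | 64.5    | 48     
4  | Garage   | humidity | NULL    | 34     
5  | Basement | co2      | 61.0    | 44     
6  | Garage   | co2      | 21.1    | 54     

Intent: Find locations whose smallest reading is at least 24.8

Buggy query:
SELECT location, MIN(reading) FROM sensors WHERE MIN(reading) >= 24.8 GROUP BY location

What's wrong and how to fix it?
Bug: MIN() in WHERE is a misuse of aggregate

Fix: Use HAVING for the per-group MIN condition

Corrected query:
SELECT location, MIN(reading) FROM sensors GROUP BY location HAVING MIN(reading) >= 24.8

Result:
location | MIN(reading)
---------+-------------
Basement | 61          
Lab-A    | 27.5        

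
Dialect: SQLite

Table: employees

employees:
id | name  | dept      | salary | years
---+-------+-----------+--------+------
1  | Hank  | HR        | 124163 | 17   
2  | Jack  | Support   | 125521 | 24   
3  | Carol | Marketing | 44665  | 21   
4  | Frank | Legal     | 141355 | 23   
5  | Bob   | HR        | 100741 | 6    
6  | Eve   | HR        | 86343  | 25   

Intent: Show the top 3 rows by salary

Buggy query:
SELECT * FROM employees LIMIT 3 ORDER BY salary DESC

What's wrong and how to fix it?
Bug: ORDER BY cannot follow LIMIT; LIMIT is the final clause

Fix: Swap the clauses: ORDER BY first, then LIMIT

Corrected query:
SELECT * FROM employees ORDER BY salary DESC LIMIT 3

Result:
id | name  | dept    | salary | years
---+-------+---------+--------+------
4  | Frank | Legal   | 141355 | 23   
2  | Jack  | Support | 125521 | 24   
1  | Hank  | HR      | 124163 | 17   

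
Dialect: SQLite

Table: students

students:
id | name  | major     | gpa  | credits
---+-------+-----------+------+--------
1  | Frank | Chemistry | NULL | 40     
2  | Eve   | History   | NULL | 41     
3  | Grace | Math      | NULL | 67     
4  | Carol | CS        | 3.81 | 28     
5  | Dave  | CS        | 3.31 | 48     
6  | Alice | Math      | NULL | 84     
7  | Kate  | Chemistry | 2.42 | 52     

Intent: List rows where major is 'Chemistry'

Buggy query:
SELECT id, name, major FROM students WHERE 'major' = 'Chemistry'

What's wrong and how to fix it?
Bug: Single quotes denote string literals in SQL; the column name is being compared as a constant string

Fix: Reference the column as major without single quotes

Corrected query:
SELECT id, name, major FROM students WHERE major = 'Chemistry'

Result:
id | name  | major    
---+-------+----------
1  | Frank | Chemistry
7  | Kate  | Chemistry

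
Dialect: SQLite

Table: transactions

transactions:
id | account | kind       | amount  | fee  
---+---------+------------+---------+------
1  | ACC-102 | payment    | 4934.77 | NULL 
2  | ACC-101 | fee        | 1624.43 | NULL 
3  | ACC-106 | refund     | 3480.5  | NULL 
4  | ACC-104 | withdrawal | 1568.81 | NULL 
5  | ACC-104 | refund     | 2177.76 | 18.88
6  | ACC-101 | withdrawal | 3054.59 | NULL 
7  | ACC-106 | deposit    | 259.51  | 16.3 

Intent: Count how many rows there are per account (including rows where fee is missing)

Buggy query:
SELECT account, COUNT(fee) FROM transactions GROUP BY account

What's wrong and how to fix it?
Bug: COUNT(fee) skips NULLs, so groups with missing fee are undercounted

Fix: Use COUNT(*) to count all rows regardless of NULL

Corrected query:
SELECT account, COUNT(*) FROM transactions GROUP BY account

Result:
account | COUNT(*)
--------+---------
ACC-101 | 2       
ACC-102 | 1       
ACC-104 | 2       
ACC-106 | 2       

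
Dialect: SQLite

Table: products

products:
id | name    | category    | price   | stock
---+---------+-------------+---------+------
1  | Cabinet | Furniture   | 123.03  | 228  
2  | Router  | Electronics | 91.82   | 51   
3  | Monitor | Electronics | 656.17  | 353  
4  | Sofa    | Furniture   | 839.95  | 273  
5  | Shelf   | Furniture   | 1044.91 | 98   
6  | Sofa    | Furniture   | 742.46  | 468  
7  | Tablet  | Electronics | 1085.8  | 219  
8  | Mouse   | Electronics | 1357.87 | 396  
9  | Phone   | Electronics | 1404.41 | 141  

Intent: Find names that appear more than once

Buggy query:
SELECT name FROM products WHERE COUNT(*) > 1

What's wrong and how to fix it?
Bug: WHERE can't reference COUNT(*); aggregates are computed after WHERE

Fix: Group first, then use HAVING for the count condition

Corrected query:
SELECT name FROM products GROUP BY name HAVING COUNT(*) > 1

Result:
name
----
Sofa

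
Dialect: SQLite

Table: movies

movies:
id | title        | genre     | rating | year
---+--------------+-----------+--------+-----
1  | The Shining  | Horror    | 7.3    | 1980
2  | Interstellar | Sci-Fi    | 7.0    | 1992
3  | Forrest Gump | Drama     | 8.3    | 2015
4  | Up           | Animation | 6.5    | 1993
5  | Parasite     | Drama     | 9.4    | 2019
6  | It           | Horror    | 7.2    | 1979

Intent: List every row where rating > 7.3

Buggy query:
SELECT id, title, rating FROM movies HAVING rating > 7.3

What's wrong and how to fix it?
Bug: HAVING filters the output of aggregation, but this query has no GROUP BY and no aggregate functions, so SQLite rejects it (HAVING clause on a non-aggregate query); the condition here is per row

Fix: Replace HAVING with WHERE since the condition applies to individual rows

Corrected query:
SELECT id, title, rating FROM movies WHERE rating > 7.3

Result:
id | title        | rating
---+--------------+-------
3  | Forrest Gump | 8.3   
5  | Parasite     | 9.4   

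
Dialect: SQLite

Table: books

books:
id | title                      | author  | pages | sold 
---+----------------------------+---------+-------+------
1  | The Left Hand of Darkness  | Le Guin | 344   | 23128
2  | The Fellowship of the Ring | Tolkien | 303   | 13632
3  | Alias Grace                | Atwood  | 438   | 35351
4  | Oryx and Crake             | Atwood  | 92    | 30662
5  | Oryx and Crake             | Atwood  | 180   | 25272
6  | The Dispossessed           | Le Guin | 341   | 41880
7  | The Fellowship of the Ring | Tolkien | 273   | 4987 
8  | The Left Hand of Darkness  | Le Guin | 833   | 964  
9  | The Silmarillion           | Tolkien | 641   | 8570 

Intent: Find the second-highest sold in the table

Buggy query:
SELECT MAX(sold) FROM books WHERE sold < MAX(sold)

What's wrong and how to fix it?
Bug: MAX(sold) on the right of the comparison is an aggregate-in-WHERE error

Fix: Put the inner MAX in a scalar subquery

Corrected query:
SELECT MAX(sold) FROM books WHERE sold < (SELECT MAX(sold) FROM books)

Result:
MAX(sold)
---------
35351    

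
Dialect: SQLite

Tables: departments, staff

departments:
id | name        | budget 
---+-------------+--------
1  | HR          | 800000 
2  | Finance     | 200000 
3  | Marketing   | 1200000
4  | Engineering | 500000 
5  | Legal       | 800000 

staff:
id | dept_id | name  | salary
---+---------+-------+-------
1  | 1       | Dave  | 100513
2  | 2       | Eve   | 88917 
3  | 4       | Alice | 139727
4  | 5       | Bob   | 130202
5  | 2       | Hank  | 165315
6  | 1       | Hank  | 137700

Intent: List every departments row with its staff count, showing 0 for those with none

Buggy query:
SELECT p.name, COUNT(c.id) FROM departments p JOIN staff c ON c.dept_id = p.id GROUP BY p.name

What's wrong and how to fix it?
Bug: An inner join excludes parents with zero children

Fix: Use LEFT JOIN so parents without children still appear (COUNT(c.id) gives 0)

Corrected query:
SELECT p.name, COUNT(c.id) FROM departments p LEFT JOIN staff c ON c.dept_id = p.id GROUP BY p.name

Result:
name        | COUNT(c.id)
------------+------------
Engineering | 1          
Finance     | 2          
HR          | 2          
Legal       | 1          
Marketing   | 0          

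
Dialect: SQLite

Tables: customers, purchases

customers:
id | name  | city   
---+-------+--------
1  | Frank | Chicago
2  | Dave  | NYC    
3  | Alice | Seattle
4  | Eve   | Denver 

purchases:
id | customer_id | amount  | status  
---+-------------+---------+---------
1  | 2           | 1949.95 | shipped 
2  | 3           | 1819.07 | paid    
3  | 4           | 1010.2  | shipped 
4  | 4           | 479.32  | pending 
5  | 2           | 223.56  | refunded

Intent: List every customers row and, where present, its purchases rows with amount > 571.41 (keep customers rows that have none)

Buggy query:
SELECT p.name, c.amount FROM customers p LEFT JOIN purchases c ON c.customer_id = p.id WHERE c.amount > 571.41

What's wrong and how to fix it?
Bug: A WHERE condition on the right-hand table after LEFT JOIN drops unmatched parents

Fix: Move the right-table condition into the ON clause so unmatched parents are kept

Corrected query:
SELECT p.name, c.amount FROM customers p LEFT JOIN purchases c ON c.customer_id = p.id AND c.amount > 571.41

Result:
name  | amount 
------+--------
Frank | NULL   
Dave  | 1949.95
Alice | 1819.07
Eve   | 1010.2 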